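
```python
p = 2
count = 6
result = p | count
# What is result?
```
Trace:
  p=2
  p=2, count=6
  p=2, count=6, result=6

Final answer: 6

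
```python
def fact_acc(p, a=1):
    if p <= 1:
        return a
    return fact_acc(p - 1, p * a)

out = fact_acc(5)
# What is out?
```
Call trace:
fact_acc(p=5, a=1)
  fact_acc(p=4, a=5)
    fact_acc(p=3, a=20)
      fact_acc(p=2, a=60)
        fact_acc(p=1, a=120)
        -> return 120
      -> return 120
    -> return 120
  -> return 120
-> return 120

Final answer: 120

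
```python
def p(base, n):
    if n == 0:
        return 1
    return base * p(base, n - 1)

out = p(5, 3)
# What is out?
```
Call trace:
p(base=5, n=3)
  p(base=5, n=2)
    p(base=5, n=1)
      p(base=5, n=0)
      -> return 1
    -> return 5
  -> return 25
-> return 125

Final answer: 125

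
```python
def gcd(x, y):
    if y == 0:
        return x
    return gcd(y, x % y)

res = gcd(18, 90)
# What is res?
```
Call trace:
gcd(x=18, y=90)
  gcd(x=90, y=18)
    gcd(x=18, y=0)
    -> return 18
  -> return 18
-> return 18

Final answer: 18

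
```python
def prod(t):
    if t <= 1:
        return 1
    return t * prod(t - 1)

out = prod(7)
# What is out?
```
Call trace:
prod(t=7)
  prod(t=6)
    prod(t=5)
      prod(t=4)
        prod(t=3)
          prod(t=2)
            prod(t=1)
            -> return 1
          -> return 2
        -> return 6
      -> return 24
    -> return 120
  -> return 720
-> return 5040

Final answer: 5040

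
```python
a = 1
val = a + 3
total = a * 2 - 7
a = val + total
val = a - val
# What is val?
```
Trace:
  a=1
  a=1, val=4
  a=1, val=4, total=-5
  a=-1, val=4, total=-5
  a=-1, val=-5, total=-5

Final answer: -5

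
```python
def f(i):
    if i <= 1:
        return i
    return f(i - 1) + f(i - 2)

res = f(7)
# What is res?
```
Call trace (a repeated sub-call is expanded the first time; later identical calls just restate its return value):
f(i=7)
  f(i=6)
    f(i=5)
      f(i=4)
        f(i=3)
          f(i=2)
            f(i=1)
            -> return 1
            f(i=0)
            -> return 0
          -> return 1
          f(i=1)
          -> return 1
        -> return 2
        f(i=2) -> return 1  (same call as traced above)
      -> return 3
      f(i=3) -> return 2  (same call as traced above)
    -> return 5
    f(i=4) -> return 3  (same call as traced above)
  -> return 8
  f(i=5) -> return 5  (same call as traced above)
-> return 13

Final answer: 13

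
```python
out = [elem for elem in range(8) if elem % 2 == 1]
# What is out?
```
Trace:
  elem=0
  elem=1
  elem=2
  elem=3
  elem=4
  elem=5
  elem=6
  elem=7
  out=[1, 3, 5, 7]

Final answer: [1, 3, 5, 7]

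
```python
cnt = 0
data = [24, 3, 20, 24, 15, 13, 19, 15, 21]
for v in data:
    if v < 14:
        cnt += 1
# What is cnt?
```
Trace:
  cnt=0
  cnt=0, v=24
  cnt=1, v=3
  cnt=1, v=20
  cnt=1, v=24
  cnt=1, v=15
  cnt=2, v=13
  cnt=2, v=19
  cnt=2, v=15
  cnt=2, v=21

Final answer: 2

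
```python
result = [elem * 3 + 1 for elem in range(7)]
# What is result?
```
Trace:
  elem=0
  elem=1
  elem=2
  elem=3
  elem=4
  elem=5
  elem=6
  result=[1, 4, 7, 10, 13, 16, 19]

Final answer: [1, 4, 7, 10, 13, 16, 19]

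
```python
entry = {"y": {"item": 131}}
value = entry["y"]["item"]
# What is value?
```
Trace:
  entry={'y': {'item': 131}}
  entry={'y': {'item': 131}}, value=131

Final answer: 131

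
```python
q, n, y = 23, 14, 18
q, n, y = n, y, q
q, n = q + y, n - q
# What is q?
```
Trace:
  q=23, n=14, y=18
  q=14, n=18, y=23
  q=37, n=4, y=23

Final answer: 37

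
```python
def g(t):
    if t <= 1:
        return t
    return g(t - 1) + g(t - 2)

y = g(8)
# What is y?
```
Call trace (a repeated sub-call is expanded the first time; later identical calls just restate its return value):
g(t=8)
  g(t=7)
    g(t=6)
      g(t=5)
        g(t=4)
          g(t=3)
            g(t=2)
              g(t=1)
              -> return 1
              g(t=0)
              -> return 0
            -> return 1
            g(t=1)
            -> return 1
          -> return 2
          g(t=2) -> return 1  (same call as traced above)
        -> return 3
        g(t=3) -> return 2  (same call as traced above)
      -> return 5
      g(t=4) -> return 3  (same call as traced above)
    -> return 8
    g(t=5) -> return 5  (same call as traced above)
  -> return 13
  g(t=6) -> return 8  (same call as traced above)
-> return 21

Final answer: 21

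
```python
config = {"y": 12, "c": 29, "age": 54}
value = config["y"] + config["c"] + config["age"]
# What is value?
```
Trace:
  config={'y': 12, 'c': 29, 'age': 54}
  config={'y': 12, 'c': 29, 'age': 54}, value=95

Final answer: 95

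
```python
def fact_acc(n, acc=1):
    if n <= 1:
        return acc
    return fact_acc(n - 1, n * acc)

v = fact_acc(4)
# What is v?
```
Call trace:
fact_acc(n=4, acc=1)
  fact_acc(n=3, acc=4)
    fact_acc(n=2, acc=12)
      fact_acc(n=1, acc=24)
      -> return 24
    -> return 24
  -> return 24
-> return 24

Final answer: 24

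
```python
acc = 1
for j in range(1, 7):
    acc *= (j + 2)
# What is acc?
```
Trace:
  acc=1
  acc=3, j=1
  acc=12, j=2
  acc=60, j=3
  acc=360, j=4
  acc=2520, j=5
  acc=20160, j=6

Final answer: 20160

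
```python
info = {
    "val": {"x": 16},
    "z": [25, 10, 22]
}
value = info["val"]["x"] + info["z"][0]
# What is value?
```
Trace:
  info={'val': {'x': 16}, 'z': [25, 10, 22]}
  info={'val': {'x': 16}, 'z': [25, 10, 22]}, value=41

Final answer: 41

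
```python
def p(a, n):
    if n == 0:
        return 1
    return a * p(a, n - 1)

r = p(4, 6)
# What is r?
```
Call trace:
p(a=4, n=6)
  p(a=4, n=5)
    p(a=4, n=4)
      p(a=4, n=3)
        p(a=4, n=2)
          p(a=4, n=1)
            p(a=4, n=0)
            -> return 1
          -> return 4
        -> return 16
      -> return 64
    -> return 256
  -> return 1024
-> return 4096

Final answer: 4096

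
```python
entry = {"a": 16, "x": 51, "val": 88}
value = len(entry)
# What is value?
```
Trace:
  entry={'a': 16, 'x': 51, 'val': 88}
  entry={'a': 16, 'x': 51, 'val': 88}, value=3

Final answer: 3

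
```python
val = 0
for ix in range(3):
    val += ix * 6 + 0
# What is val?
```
Trace:
  val=0
  val=0, ix=0
  val=6, ix=1
  val=18, ix=2

Final answer: 18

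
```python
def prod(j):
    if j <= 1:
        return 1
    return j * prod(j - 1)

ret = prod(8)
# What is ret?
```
Call trace:
prod(j=8)
  prod(j=7)
    prod(j=6)
      prod(j=5)
        prod(j=4)
          prod(j=3)
            prod(j=2)
              prod(j=1)
              -> return 1
            -> return 2
          -> return 6
        -> return 24
      -> return 120
    -> return 720
  -> return 5040
-> return 40320

Final answer: 40320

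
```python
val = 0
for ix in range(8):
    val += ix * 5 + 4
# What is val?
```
Trace:
  val=0
  val=4, ix=0
  val=13, ix=1
  val=27, ix=2
  val=46, ix=3
  val=70, ix=4
  val=99, ix=5
  val=133, ix=6
  val=172, ix=7

Final answer: 172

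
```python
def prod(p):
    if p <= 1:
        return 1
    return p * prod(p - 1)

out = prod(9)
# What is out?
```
Call trace:
prod(p=9)
  prod(p=8)
    prod(p=7)
      prod(p=6)
        prod(p=5)
          prod(p=4)
            prod(p=3)
              prod(p=2)
                prod(p=1)
                -> return 1
              -> return 2
            -> return 6
          -> return 24
        -> return 120
      -> return 720
    -> return 5040
  -> return 40320
-> return 362880

Final answer: 362880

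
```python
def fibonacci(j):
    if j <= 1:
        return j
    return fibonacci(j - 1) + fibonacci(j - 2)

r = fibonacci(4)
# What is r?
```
Call trace (a repeated sub-call is expanded the first time; later identical calls just restate its return value):
fibonacci(j=4)
  fibonacci(j=3)
    fibonacci(j=2)
      fibonacci(j=1)
      -> return 1
      fibonacci(j=0)
      -> return 0
    -> return 1
    fibonacci(j=1)
    -> return 1
  -> return 2
  fibonacci(j=2) -> return 1  (same call as traced above)
-> return 3

Final answer: 3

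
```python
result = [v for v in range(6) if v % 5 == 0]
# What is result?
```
Trace:
  v=0
  v=1
  v=2
  v=3
  v=4
  v=5
  result=[0, 5]

Final answer: [0, 5]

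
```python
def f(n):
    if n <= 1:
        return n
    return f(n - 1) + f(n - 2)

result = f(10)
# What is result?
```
Call trace (a repeated sub-call is expanded the first time; later identical calls just restate its return value):
f(n=10)
  f(n=9)
    f(n=8)
      f(n=7)
        f(n=6)
          f(n=5)
            f(n=4)
              f(n=3)
                f(n=2)
                  f(n=1)
                  -> return 1
                  f(n=0)
                  -> return 0
                -> return 1
                f(n=1)
                -> return 1
              -> return 2
              f(n=2) -> return 1  (same call as traced above)
            -> return 3
            f(n=3) -> return 2  (same call as traced above)
          -> return 5
          f(n=4) -> return 3  (same call as traced above)
        -> return 8
        f(n=5) -> return 5  (same call as traced above)
      -> return 13
      f(n=6) -> return 8  (same call as traced above)
    -> return 21
    f(n=7) -> return 13  (same call as traced above)
  -> return 34
  f(n=8) -> return 21  (same call as traced above)
-> return 55

Final answer: 55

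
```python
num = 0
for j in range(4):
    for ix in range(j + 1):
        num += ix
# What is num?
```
Trace:
  num=0
  num=0, j=0, ix=0
  num=0, j=1, ix=0
  num=1, j=1, ix=1
  num=1, j=2, ix=0
  num=2, j=2, ix=1
  num=4, j=2, ix=2
  num=4, j=3, ix=0
  num=5, j=3, ix=1
  num=7, j=3, ix=2
  num=10, j=3, ix=3

Final answer: 10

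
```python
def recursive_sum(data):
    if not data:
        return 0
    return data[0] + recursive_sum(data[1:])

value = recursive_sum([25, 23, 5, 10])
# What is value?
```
Call trace:
recursive_sum(data=[25, 23, 5, 10])
  recursive_sum(data=[23, 5, 10])
    recursive_sum(data=[5, 10])
      recursive_sum(data=[10])
        recursive_sum(data=[])
        -> return 0
      -> return 10
    -> return 15
  -> return 38
-> return 63

Final answer: 63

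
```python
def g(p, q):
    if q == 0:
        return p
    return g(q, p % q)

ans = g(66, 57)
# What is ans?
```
Call trace:
g(p=66, q=57)
  g(p=57, q=9)
    g(p=9, q=3)
      g(p=3, q=0)
      -> return 3
    -> return 3
  -> return 3
-> return 3

Final answer: 3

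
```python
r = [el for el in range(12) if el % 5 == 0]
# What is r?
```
Trace:
  el=0
  el=1
  el=2
  el=3
  el=4
  el=5
  el=6
  el=7
  el=8
  el=9
  el=10
  el=11
  r=[0, 5, 10]

Final answer: [0, 5, 10]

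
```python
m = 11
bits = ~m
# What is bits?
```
Trace:
  m=11
  m=11, bits=-12

Final answer: -12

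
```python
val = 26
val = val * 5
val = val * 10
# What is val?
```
Trace:
  val=26
  val=130
  val=1300

Final answer: 1300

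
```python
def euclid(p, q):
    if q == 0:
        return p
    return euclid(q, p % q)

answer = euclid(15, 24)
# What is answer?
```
Call trace:
euclid(p=15, q=24)
  euclid(p=24, q=15)
    euclid(p=15, q=9)
      euclid(p=9, q=6)
        euclid(p=6, q=3)
          euclid(p=3, q=0)
          -> return 3
        -> return 3
      -> return 3
    -> return 3
  -> return 3
-> return 3

Final answer: 3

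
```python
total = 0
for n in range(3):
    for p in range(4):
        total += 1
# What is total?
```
Trace:
  total=0
  total=1, n=0, p=0
  total=2, n=0, p=1
  total=3, n=0, p=2
  total=4, n=0, p=3
  total=5, n=1, p=0
  total=6, n=1, p=1
  total=7, n=1, p=2
  total=8, n=1, p=3
  total=9, n=2, p=0
  total=10, n=2, p=1
  total=11, n=2, p=2
  total=12, n=2, p=3

Final answer: 12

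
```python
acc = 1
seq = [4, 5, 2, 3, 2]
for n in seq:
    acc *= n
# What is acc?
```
Trace:
  acc=1
  acc=4, n=4
  acc=20, n=5
  acc=40, n=2
  acc=120, n=3
  acc=240, n=2

Final answer: 240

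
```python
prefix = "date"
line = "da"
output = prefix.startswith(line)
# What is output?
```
Trace:
  prefix='date'
  prefix='date', line='da'
  prefix='date', line='da', output=True

Final answer: True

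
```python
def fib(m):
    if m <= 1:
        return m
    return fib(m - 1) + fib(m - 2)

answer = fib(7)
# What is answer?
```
Call trace (a repeated sub-call is expanded the first time; later identical calls just restate its return value):
fib(m=7)
  fib(m=6)
    fib(m=5)
      fib(m=4)
        fib(m=3)
          fib(m=2)
            fib(m=1)
            -> return 1
            fib(m=0)
            -> return 0
          -> return 1
          fib(m=1)
          -> return 1
        -> return 2
        fib(m=2) -> return 1  (same call as traced above)
      -> return 3
      fib(m=3) -> return 2  (same call as traced above)
    -> return 5
    fib(m=4) -> return 3  (same call as traced above)
  -> return 8
  fib(m=5) -> return 5  (same call as traced above)
-> return 13

Final answer: 13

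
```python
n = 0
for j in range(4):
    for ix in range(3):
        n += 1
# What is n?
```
Trace:
  n=0
  n=1, j=0, ix=0
  n=2, j=0, ix=1
  n=3, j=0, ix=2
  n=4, j=1, ix=0
  n=5, j=1, ix=1
  n=6, j=1, ix=2
  n=7, j=2, ix=0
  n=8, j=2, ix=1
  n=9, j=2, ix=2
  n=10, j=3, ix=0
  n=11, j=3, ix=1
  n=12, j=3, ix=2

Final answer: 12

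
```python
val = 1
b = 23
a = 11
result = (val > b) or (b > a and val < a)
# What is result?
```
Trace:
  val=1
  val=1, b=23
  val=1, b=23, a=11
  val=1, b=23, a=11, result=True

Final answer: True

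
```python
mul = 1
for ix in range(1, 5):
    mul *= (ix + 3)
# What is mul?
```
Trace:
  mul=1
  mul=4, ix=1
  mul=20, ix=2
  mul=120, ix=3
  mul=840, ix=4

Final answer: 840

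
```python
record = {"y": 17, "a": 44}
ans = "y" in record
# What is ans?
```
Trace:
  record={'y': 17, 'a': 44}
  record={'y': 17, 'a': 44}, ans=True

Final answer: True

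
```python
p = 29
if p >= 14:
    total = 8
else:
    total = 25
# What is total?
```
Trace:
  p=29
  p=29, total=8

Final answer: 8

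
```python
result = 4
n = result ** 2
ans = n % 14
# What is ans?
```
Trace:
  result=4
  result=4, n=16
  result=4, n=16, ans=2

Final answer: 2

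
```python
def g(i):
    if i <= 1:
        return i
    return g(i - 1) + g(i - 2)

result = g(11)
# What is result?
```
Call trace (a repeated sub-call is expanded the first time; later identical calls just restate its return value):
g(i=11)
  g(i=10)
    g(i=9)
      g(i=8)
        g(i=7)
          g(i=6)
            g(i=5)
              g(i=4)
                g(i=3)
                  g(i=2)
                    g(i=1)
                    -> return 1
                    g(i=0)
                    -> return 0
                  -> return 1
                  g(i=1)
                  -> return 1
                -> return 2
                g(i=2) -> return 1  (same call as traced above)
              -> return 3
              g(i=3) -> return 2  (same call as traced above)
            -> return 5
            g(i=4) -> return 3  (same call as traced above)
          -> return 8
          g(i=5) -> return 5  (same call as traced above)
        -> return 13
        g(i=6) -> return 8  (same call as traced above)
      -> return 21
      g(i=7) -> return 13  (same call as traced above)
    -> return 34
    g(i=8) -> return 21  (same call as traced above)
  -> return 55
  g(i=9) -> return 34  (same call as traced above)
-> return 89

Final answer: 89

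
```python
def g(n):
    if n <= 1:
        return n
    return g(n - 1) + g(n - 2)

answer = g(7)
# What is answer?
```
Call trace (a repeated sub-call is expanded the first time; later identical calls just restate its return value):
g(n=7)
  g(n=6)
    g(n=5)
      g(n=4)
        g(n=3)
          g(n=2)
            g(n=1)
            -> return 1
            g(n=0)
            -> return 0
          -> return 1
          g(n=1)
          -> return 1
        -> return 2
        g(n=2) -> return 1  (same call as traced above)
      -> return 3
      g(n=3) -> return 2  (same call as traced above)
    -> return 5
    g(n=4) -> return 3  (same call as traced above)
  -> return 8
  g(n=5) -> return 5  (same call as traced above)
-> return 13

Final answer: 13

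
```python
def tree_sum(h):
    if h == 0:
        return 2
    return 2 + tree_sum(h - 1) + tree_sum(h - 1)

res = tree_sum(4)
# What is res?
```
Call trace (a repeated sub-call is expanded the first time; later identical calls just restate its return value):
tree_sum(h=4)
  tree_sum(h=3)
    tree_sum(h=2)
      tree_sum(h=1)
        tree_sum(h=0)
        -> return 2
        tree_sum(h=0)
        -> return 2
      -> return 6
      tree_sum(h=1) -> return 6  (same call as traced above)
    -> return 14
    tree_sum(h=2) -> return 14  (same call as traced above)
  -> return 30
  tree_sum(h=3) -> return 30  (same call as traced above)
-> return 62

Final answer: 62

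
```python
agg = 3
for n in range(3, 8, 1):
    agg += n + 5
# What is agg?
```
Trace:
  agg=3
  agg=11, n=3
  agg=20, n=4
  agg=30, n=5
  agg=41, n=6
  agg=53, n=7

Final answer: 53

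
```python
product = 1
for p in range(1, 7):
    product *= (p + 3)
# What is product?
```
Trace:
  product=1
  product=4, p=1
  product=20, p=2
  product=120, p=3
  product=840, p=4
  product=6720, p=5
  product=60480, p=6

Final answer: 60480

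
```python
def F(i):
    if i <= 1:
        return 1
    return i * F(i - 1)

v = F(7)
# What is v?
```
Call trace:
F(i=7)
  F(i=6)
    F(i=5)
      F(i=4)
        F(i=3)
          F(i=2)
            F(i=1)
            -> return 1
          -> return 2
        -> return 6
      -> return 24
    -> return 120
  -> return 720
-> return 5040

Final answer: 5040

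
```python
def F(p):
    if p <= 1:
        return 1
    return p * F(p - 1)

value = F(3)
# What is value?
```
Call trace:
F(p=3)
  F(p=2)
    F(p=1)
    -> return 1
  -> return 2
-> return 6

Final answer: 6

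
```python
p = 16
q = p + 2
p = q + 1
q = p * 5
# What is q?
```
Trace:
  p=16
  p=16, q=18
  p=19, q=18
  p=19, q=95

Final answer: 95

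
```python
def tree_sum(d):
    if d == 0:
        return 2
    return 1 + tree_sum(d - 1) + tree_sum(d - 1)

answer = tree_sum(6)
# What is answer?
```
Call trace (a repeated sub-call is expanded the first time; later identical calls just restate its return value):
tree_sum(d=6)
  tree_sum(d=5)
    tree_sum(d=4)
      tree_sum(d=3)
        tree_sum(d=2)
          tree_sum(d=1)
            tree_sum(d=0)
            -> return 2
            tree_sum(d=0)
            -> return 2
          -> return 5
          tree_sum(d=1) -> return 5  (same call as traced above)
        -> return 11
        tree_sum(d=2) -> return 11  (same call as traced above)
      -> return 23
      tree_sum(d=3) -> return 23  (same call as traced above)
    -> return 47
    tree_sum(d=4) -> return 47  (same call as traced above)
  -> return 95
  tree_sum(d=5) -> return 95  (same call as traced above)
-> return 191

Final answer: 191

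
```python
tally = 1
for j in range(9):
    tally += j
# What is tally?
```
Trace:
  tally=1
  tally=1, j=0
  tally=2, j=1
  tally=4, j=2
  tally=7, j=3
  tally=11, j=4
  tally=16, j=5
  tally=22, j=6
  tally=29, j=7
  tally=37, j=8

Final answer: 37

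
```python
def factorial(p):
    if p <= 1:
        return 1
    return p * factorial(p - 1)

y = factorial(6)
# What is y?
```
Call trace:
factorial(p=6)
  factorial(p=5)
    factorial(p=4)
      factorial(p=3)
        factorial(p=2)
          factorial(p=1)
          -> return 1
        -> return 2
      -> return 6
    -> return 24
  -> return 120
-> return 720

Final answer: 720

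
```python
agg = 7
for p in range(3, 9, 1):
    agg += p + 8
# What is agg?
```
Trace:
  agg=7
  agg=18, p=3
  agg=30, p=4
  agg=43, p=5
  agg=57, p=6
  agg=72, p=7
  agg=88, p=8

Final answer: 88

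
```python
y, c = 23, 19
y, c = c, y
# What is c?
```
Trace:
  y=23, c=19
  y=19, c=23

Final answer: 23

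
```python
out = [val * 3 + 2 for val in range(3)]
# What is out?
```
Trace:
  val=0
  val=1
  val=2
  out=[2, 5, 8]

Final answer: [2, 5, 8]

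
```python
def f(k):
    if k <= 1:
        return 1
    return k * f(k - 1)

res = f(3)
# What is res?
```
Call trace:
f(k=3)
  f(k=2)
    f(k=1)
    -> return 1
  -> return 2
-> return 6

Final answer: 6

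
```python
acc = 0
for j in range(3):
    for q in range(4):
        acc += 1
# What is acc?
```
Trace:
  acc=0
  acc=1, j=0, q=0
  acc=2, j=0, q=1
  acc=3, j=0, q=2
  acc=4, j=0, q=3
  acc=5, j=1, q=0
  acc=6, j=1, q=1
  acc=7, j=1, q=2
  acc=8, j=1, q=3
  acc=9, j=2, q=0
  acc=10, j=2, q=1
  acc=11, j=2, q=2
  acc=12, j=2, q=3

Final answer: 12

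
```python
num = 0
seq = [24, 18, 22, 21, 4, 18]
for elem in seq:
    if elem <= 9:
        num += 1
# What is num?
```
Trace:
  num=0
  num=0, elem=24
  num=0, elem=18
  num=0, elem=22
  num=0, elem=21
  num=1, elem=4
  num=1, elem=18

Final answer: 1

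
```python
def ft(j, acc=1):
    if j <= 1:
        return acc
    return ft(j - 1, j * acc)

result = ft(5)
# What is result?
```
Call trace:
ft(j=5, acc=1)
  ft(j=4, acc=5)
    ft(j=3, acc=20)
      ft(j=2, acc=60)
        ft(j=1, acc=120)
        -> return 120
      -> return 120
    -> return 120
  -> return 120
-> return 120

Final answer: 120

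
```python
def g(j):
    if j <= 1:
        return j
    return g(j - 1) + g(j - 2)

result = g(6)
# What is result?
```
Call trace (a repeated sub-call is expanded the first time; later identical calls just restate its return value):
g(j=6)
  g(j=5)
    g(j=4)
      g(j=3)
        g(j=2)
          g(j=1)
          -> return 1
          g(j=0)
          -> return 0
        -> return 1
        g(j=1)
        -> return 1
      -> return 2
      g(j=2) -> return 1  (same call as traced above)
    -> return 3
    g(j=3) -> return 2  (same call as traced above)
  -> return 5
  g(j=4) -> return 3  (same call as traced above)
-> return 8

Final answer: 8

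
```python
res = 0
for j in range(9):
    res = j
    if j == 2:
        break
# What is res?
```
Trace:
  res=0
  res=0, j=0
  res=1, j=1
  res=2, j=2

Final answer: 2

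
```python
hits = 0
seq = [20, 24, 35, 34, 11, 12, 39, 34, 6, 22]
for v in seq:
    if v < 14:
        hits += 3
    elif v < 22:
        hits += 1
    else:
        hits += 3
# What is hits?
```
Trace:
  hits=0
  hits=1, v=20
  hits=4, v=24
  hits=7, v=35
  hits=10, v=34
  hits=13, v=11
  hits=16, v=12
  hits=19, v=39
  hits=22, v=34
  hits=25, v=6
  hits=28, v=22

Final answer: 28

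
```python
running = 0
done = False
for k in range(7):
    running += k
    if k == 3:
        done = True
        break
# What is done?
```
Trace:
  running=0
  running=0, done=False
  running=0, done=False, k=0
  running=1, done=False, k=1
  running=3, done=False, k=2
  running=6, done=True, k=3

Final answer: True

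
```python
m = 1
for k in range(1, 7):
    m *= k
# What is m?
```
Trace:
  m=1
  m=1, k=1
  m=2, k=2
  m=6, k=3
  m=24, k=4
  m=120, k=5
  m=720, k=6

Final answer: 720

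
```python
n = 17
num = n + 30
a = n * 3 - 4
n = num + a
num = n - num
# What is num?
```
Trace:
  n=17
  n=17, num=47
  n=17, num=47, a=47
  n=94, num=47, a=47
  n=94, num=47, a=47

Final answer: 47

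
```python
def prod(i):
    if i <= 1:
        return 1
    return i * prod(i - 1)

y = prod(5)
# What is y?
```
Call trace:
prod(i=5)
  prod(i=4)
    prod(i=3)
      prod(i=2)
        prod(i=1)
        -> return 1
      -> return 2
    -> return 6
  -> return 24
-> return 120

Final answer: 120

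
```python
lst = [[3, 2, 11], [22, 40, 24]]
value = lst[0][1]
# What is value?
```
Trace:
  lst=[[3, 2, 11], [22, 40, 24]]
  lst=[[3, 2, 11], [22, 40, 24]], value=2

Final answer: 2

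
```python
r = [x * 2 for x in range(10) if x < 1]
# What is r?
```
Trace:
  x=0
  x=1
  x=2
  x=3
  x=4
  x=5
  x=6
  x=7
  x=8
  x=9
  r=[0]

Final answer: [0]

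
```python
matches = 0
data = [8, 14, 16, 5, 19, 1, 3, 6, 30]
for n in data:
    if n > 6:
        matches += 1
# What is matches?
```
Trace:
  matches=0
  matches=1, n=8
  matches=2, n=14
  matches=3, n=16
  matches=3, n=5
  matches=4, n=19
  matches=4, n=1
  matches=4, n=3
  matches=4, n=6
  matches=5, n=30

Final answer: 5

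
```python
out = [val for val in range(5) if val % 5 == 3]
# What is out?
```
Trace:
  val=0
  val=1
  val=2
  val=3
  val=4
  out=[3]

Final answer: [3]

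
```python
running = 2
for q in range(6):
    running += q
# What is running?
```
Trace:
  running=2
  running=2, q=0
  running=3, q=1
  running=5, q=2
  running=8, q=3
  running=12, q=4
  running=17, q=5

Final answer: 17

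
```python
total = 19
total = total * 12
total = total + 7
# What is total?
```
Trace:
  total=19
  total=228
  total=235

Final answer: 235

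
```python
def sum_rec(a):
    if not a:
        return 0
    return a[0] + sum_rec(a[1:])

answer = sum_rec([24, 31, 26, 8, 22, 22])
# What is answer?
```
Call trace:
sum_rec(a=[24, 31, 26, 8, 22, 22])
  sum_rec(a=[31, 26, 8, 22, 22])
    sum_rec(a=[26, 8, 22, 22])
      sum_rec(a=[8, 22, 22])
        sum_rec(a=[22, 22])
          sum_rec(a=[22])
            sum_rec(a=[])
            -> return 0
          -> return 22
        -> return 44
      -> return 52
    -> return 78
  -> return 109
-> return 133

Final answer: 133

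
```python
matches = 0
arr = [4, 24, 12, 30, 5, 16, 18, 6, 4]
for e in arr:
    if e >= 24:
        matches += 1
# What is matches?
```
Trace:
  matches=0
  matches=0, e=4
  matches=1, e=24
  matches=1, e=12
  matches=2, e=30
  matches=2, e=5
  matches=2, e=16
  matches=2, e=18
  matches=2, e=6
  matches=2, e=4

Final answer: 2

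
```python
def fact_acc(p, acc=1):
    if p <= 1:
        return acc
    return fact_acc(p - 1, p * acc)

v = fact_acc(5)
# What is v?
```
Call trace:
fact_acc(p=5, acc=1)
  fact_acc(p=4, acc=5)
    fact_acc(p=3, acc=20)
      fact_acc(p=2, acc=60)
        fact_acc(p=1, acc=120)
        -> return 120
      -> return 120
    -> return 120
  -> return 120
-> return 120

Final answer: 120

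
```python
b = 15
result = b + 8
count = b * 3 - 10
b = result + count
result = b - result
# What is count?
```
Trace:
  b=15
  b=15, result=23
  b=15, result=23, count=35
  b=58, result=23, count=35
  b=58, result=35, count=35

Final answer: 35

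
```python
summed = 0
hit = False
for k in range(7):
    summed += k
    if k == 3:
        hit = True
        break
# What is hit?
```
Trace:
  summed=0
  summed=0, hit=False
  summed=0, hit=False, k=0
  summed=1, hit=False, k=1
  summed=3, hit=False, k=2
  summed=6, hit=True, k=3

Final answer: True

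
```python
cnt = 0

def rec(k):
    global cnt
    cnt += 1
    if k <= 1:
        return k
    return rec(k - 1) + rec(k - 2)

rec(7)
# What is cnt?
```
Call trace (a repeated sub-call is expanded the first time; later identical calls just restate its return value):
rec(k=7)
  rec(k=6)
    rec(k=5)
      rec(k=4)
        rec(k=3)
          rec(k=2)
            rec(k=1)
            -> return 1
            rec(k=0)
            -> return 0
          -> return 1
          rec(k=1)
          -> return 1
        -> return 2
        rec(k=2) -> return 1  (same call as traced above)
      -> return 3
      rec(k=3) -> return 2  (same call as traced above)
    -> return 5
    rec(k=4) -> return 3  (same call as traced above)
  -> return 8
  rec(k=5) -> return 5  (same call as traced above)
-> return 13

cnt is incremented once per call, so count the calls in each subtree. Let C(k) = number of calls made by rec(k).
C(0) = C(1) = 1 (base case, no recursion); C(k) = 1 + C(k - 1) + C(k - 2) otherwise.
C(2) = 1 + C(1) + C(0) = 1 + 1 + 1 = 3
C(3) = 1 + C(2) + C(1) = 1 + 3 + 1 = 5
C(4) = 1 + C(3) + C(2) = 1 + 5 + 3 = 9
C(5) = 1 + C(4) + C(3) = 1 + 9 + 5 = 15
C(6) = 1 + C(5) + C(4) = 1 + 15 + 9 = 25
C(7) = 1 + C(6) + C(5) = 1 + 25 + 15 = 41
cnt = C(7) = 41

Final answer: 41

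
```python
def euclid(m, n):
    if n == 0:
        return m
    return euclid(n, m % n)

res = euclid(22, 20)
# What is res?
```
Call trace:
euclid(m=22, n=20)
  euclid(m=20, n=2)
    euclid(m=2, n=0)
    -> return 2
  -> return 2
-> return 2

Final answer: 2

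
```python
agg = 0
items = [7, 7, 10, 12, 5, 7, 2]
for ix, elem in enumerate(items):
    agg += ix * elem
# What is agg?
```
Trace:
  agg=0
  agg=0, ix=0, elem=7
  agg=7, ix=1, elem=7
  agg=27, ix=2, elem=10
  agg=63, ix=3, elem=12
  agg=83, ix=4, elem=5
  agg=118, ix=5, elem=7
  agg=130, ix=6, elem=2

Final answer: 130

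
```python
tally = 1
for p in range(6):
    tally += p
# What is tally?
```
Trace:
  tally=1
  tally=1, p=0
  tally=2, p=1
  tally=4, p=2
  tally=7, p=3
  tally=11, p=4
  tally=16, p=5

Final answer: 16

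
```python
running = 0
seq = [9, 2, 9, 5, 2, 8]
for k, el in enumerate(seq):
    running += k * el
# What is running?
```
Trace:
  running=0
  running=0, k=0, el=9
  running=2, k=1, el=2
  running=20, k=2, el=9
  running=35, k=3, el=5
  running=43, k=4, el=2
  running=83, k=5, el=8

Final answer: 83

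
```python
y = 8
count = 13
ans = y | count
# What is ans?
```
Trace:
  y=8
  y=8, count=13
  y=8, count=13, ans=13

Final answer: 13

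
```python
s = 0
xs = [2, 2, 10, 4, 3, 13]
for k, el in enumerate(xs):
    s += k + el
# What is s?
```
Trace:
  s=0
  s=2, k=0, el=2
  s=5, k=1, el=2
  s=17, k=2, el=10
  s=24, k=3, el=4
  s=31, k=4, el=3
  s=49, k=5, el=13

Final answer: 49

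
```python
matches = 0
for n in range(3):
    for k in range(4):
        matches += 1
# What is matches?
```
Trace:
  matches=0
  matches=1, n=0, k=0
  matches=2, n=0, k=1
  matches=3, n=0, k=2
  matches=4, n=0, k=3
  matches=5, n=1, k=0
  matches=6, n=1, k=1
  matches=7, n=1, k=2
  matches=8, n=1, k=3
  matches=9, n=2, k=0
  matches=10, n=2, k=1
  matches=11, n=2, k=2
  matches=12, n=2, k=3

Final answer: 12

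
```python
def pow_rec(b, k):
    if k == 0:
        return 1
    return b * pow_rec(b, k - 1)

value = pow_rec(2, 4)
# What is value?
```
Call trace:
pow_rec(b=2, k=4)
  pow_rec(b=2, k=3)
    pow_rec(b=2, k=2)
      pow_rec(b=2, k=1)
        pow_rec(b=2, k=0)
        -> return 1
      -> return 2
    -> return 4
  -> return 8
-> return 16

Final answer: 16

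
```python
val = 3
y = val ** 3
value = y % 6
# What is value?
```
Trace:
  val=3
  val=3, y=27
  val=3, y=27, value=3

Final answer: 3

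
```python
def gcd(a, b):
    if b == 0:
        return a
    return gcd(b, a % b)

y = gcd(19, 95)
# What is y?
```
Call trace:
gcd(a=19, b=95)
  gcd(a=95, b=19)
    gcd(a=19, b=0)
    -> return 19
  -> return 19
-> return 19

Final answer: 19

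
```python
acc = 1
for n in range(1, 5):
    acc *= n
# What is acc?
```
Trace:
  acc=1
  acc=1, n=1
  acc=2, n=2
  acc=6, n=3
  acc=24, n=4

Final answer: 24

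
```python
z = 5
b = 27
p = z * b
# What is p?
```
Trace:
  z=5
  z=5, b=27
  z=5, b=27, p=135

Final answer: 135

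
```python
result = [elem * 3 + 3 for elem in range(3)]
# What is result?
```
Trace:
  elem=0
  elem=1
  elem=2
  result=[3, 6, 9]

Final answer: [3, 6, 9]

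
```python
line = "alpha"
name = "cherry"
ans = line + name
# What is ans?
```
Trace:
  line='alpha'
  line='alpha', name='cherry'
  line='alpha', name='cherry', ans='alphacherry'

Final answer: 'alphacherry'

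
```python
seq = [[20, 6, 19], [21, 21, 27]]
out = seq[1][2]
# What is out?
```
Trace:
  seq=[[20, 6, 19], [21, 21, 27]]
  seq=[[20, 6, 19], [21, 21, 27]], out=27

Final answer: 27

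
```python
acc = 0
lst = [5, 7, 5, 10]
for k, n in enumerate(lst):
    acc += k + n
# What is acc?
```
Trace:
  acc=0
  acc=5, k=0, n=5
  acc=13, k=1, n=7
  acc=20, k=2, n=5
  acc=33, k=3, n=10

Final answer: 33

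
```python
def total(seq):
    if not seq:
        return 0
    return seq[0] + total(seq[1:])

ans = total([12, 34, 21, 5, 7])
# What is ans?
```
Call trace:
total(seq=[12, 34, 21, 5, 7])
  total(seq=[34, 21, 5, 7])
    total(seq=[21, 5, 7])
      total(seq=[5, 7])
        total(seq=[7])
          total(seq=[])
          -> return 0
        -> return 7
      -> return 12
    -> return 33
  -> return 67
-> return 79

Final answer: 79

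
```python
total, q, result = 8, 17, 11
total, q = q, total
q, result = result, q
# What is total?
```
Trace:
  total=8, q=17, result=11
  total=17, q=8, result=11
  total=17, q=11, result=8

Final answer: 17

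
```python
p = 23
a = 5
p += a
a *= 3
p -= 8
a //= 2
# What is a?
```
Trace:
  p=23
  p=23, a=5
  p=28, a=5
  p=28, a=15
  p=20, a=15
  p=20, a=7

Final answer: 7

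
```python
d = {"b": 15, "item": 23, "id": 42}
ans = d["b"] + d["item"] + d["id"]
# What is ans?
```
Trace:
  d={'b': 15, 'item': 23, 'id': 42}
  d={'b': 15, 'item': 23, 'id': 42}, ans=80

Final answer: 80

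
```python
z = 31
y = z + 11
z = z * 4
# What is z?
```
Trace:
  z=31
  z=31, y=42
  z=124, y=42

Final answer: 124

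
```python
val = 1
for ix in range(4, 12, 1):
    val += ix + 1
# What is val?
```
Trace:
  val=1
  val=6, ix=4
  val=12, ix=5
  val=19, ix=6
  val=27, ix=7
  val=36, ix=8
  val=46, ix=9
  val=57, ix=10
  val=69, ix=11

Final answer: 69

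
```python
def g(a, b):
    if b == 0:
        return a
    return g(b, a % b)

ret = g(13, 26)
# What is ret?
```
Call trace:
g(a=13, b=26)
  g(a=26, b=13)
    g(a=13, b=0)
    -> return 13
  -> return 13
-> return 13

Final answer: 13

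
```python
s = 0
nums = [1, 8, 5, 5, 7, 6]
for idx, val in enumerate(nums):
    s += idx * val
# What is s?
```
Trace:
  s=0
  s=0, idx=0, val=1
  s=8, idx=1, val=8
  s=18, idx=2, val=5
  s=33, idx=3, val=5
  s=61, idx=4, val=7
  s=91, idx=5, val=6

Final answer: 91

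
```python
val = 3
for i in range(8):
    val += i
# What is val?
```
Trace:
  val=3
  val=3, i=0
  val=4, i=1
  val=6, i=2
  val=9, i=3
  val=13, i=4
  val=18, i=5
  val=24, i=6
  val=31, i=7

Final answer: 31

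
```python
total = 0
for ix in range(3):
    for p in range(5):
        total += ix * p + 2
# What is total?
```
Trace:
  total=0
  total=2, ix=0, p=0
  total=4, ix=0, p=1
  total=6, ix=0, p=2
  total=8, ix=0, p=3
  total=10, ix=0, p=4
  total=12, ix=1, p=0
  total=15, ix=1, p=1
  total=19, ix=1, p=2
  total=24, ix=1, p=3
  total=30, ix=1, p=4
  total=32, ix=2, p=0
  total=36, ix=2, p=1
  total=42, ix=2, p=2
  total=50, ix=2, p=3
  total=60, ix=2, p=4

Final answer: 60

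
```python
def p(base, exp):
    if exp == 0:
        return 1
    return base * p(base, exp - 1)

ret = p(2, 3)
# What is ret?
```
Call trace:
p(base=2, exp=3)
  p(base=2, exp=2)
    p(base=2, exp=1)
      p(base=2, exp=0)
      -> return 1
    -> return 2
  -> return 4
-> return 8

Final answer: 8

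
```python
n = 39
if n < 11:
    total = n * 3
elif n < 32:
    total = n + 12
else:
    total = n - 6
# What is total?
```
Trace:
  n=39
  n=39, total=33

Final answer: 33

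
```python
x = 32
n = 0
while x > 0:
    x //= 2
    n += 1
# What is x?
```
Trace:
  x=32
  x=32, n=0
  x=16, n=1
  x=8, n=2
  x=4, n=3
  x=2, n=4
  x=1, n=5
  x=0, n=6

Final answer: 0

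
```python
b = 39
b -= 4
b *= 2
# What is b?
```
Trace:
  b=39
  b=35
  b=70

Final answer: 70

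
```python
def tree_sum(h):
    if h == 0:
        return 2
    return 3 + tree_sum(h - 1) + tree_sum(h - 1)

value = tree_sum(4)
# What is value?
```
Call trace (a repeated sub-call is expanded the first time; later identical calls just restate its return value):
tree_sum(h=4)
  tree_sum(h=3)
    tree_sum(h=2)
      tree_sum(h=1)
        tree_sum(h=0)
        -> return 2
        tree_sum(h=0)
        -> return 2
      -> return 7
      tree_sum(h=1) -> return 7  (same call as traced above)
    -> return 17
    tree_sum(h=2) -> return 17  (same call as traced above)
  -> return 37
  tree_sum(h=3) -> return 37  (same call as traced above)
-> return 77

Final answer: 77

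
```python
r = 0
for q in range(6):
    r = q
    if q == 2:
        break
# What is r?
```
Trace:
  r=0
  r=0, q=0
  r=1, q=1
  r=2, q=2

Final answer: 2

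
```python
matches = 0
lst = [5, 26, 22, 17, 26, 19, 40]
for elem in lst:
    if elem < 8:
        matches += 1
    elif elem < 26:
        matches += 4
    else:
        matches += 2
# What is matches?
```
Trace:
  matches=0
  matches=1, elem=5
  matches=3, elem=26
  matches=7, elem=22
  matches=11, elem=17
  matches=13, elem=26
  matches=17, elem=19
  matches=19, elem=40

Final answer: 19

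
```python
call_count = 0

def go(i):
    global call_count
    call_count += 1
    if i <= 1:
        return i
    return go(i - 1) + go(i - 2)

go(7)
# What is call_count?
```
Call trace (a repeated sub-call is expanded the first time; later identical calls just restate its return value):
go(i=7)
  go(i=6)
    go(i=5)
      go(i=4)
        go(i=3)
          go(i=2)
            go(i=1)
            -> return 1
            go(i=0)
            -> return 0
          -> return 1
          go(i=1)
          -> return 1
        -> return 2
        go(i=2) -> return 1  (same call as traced above)
      -> return 3
      go(i=3) -> return 2  (same call as traced above)
    -> return 5
    go(i=4) -> return 3  (same call as traced above)
  -> return 8
  go(i=5) -> return 5  (same call as traced above)
-> return 13

call_count is incremented once per call, so count the calls in each subtree. Let C(i) = number of calls made by go(i).
C(0) = C(1) = 1 (base case, no recursion); C(i) = 1 + C(i - 1) + C(i - 2) otherwise.
C(2) = 1 + C(1) + C(0) = 1 + 1 + 1 = 3
C(3) = 1 + C(2) + C(1) = 1 + 3 + 1 = 5
C(4) = 1 + C(3) + C(2) = 1 + 5 + 3 = 9
C(5) = 1 + C(4) + C(3) = 1 + 9 + 5 = 15
C(6) = 1 + C(5) + C(4) = 1 + 15 + 9 = 25
C(7) = 1 + C(6) + C(5) = 1 + 25 + 15 = 41
call_count = C(7) = 41

Final answer: 41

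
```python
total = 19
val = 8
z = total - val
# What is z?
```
Trace:
  total=19
  total=19, val=8
  total=19, val=8, z=11

Final answer: 11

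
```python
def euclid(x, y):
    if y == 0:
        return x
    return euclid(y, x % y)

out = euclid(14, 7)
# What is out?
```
Call trace:
euclid(x=14, y=7)
  euclid(x=7, y=0)
  -> return 7
-> return 7

Final answer: 7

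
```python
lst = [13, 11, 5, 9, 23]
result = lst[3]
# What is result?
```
Trace:
  lst=[13, 11, 5, 9, 23]
  lst=[13, 11, 5, 9, 23], result=9

Final answer: 9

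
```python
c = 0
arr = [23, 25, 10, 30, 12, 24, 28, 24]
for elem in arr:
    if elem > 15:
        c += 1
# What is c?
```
Trace:
  c=0
  c=1, elem=23
  c=2, elem=25
  c=2, elem=10
  c=3, elem=30
  c=3, elem=12
  c=4, elem=24
  c=5, elem=28
  c=6, elem=24

Final answer: 6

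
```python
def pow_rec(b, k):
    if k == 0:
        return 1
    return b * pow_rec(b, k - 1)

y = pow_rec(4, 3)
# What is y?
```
Call trace:
pow_rec(b=4, k=3)
  pow_rec(b=4, k=2)
    pow_rec(b=4, k=1)
      pow_rec(b=4, k=0)
      -> return 1
    -> return 4
  -> return 16
-> return 64

Final answer: 64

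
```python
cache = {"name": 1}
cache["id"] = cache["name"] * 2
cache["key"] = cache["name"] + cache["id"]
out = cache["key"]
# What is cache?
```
Trace:
  cache={'name': 1}
  cache={'name': 1, 'id': 2}
  cache={'name': 1, 'id': 2, 'key': 3}
  cache={'name': 1, 'id': 2, 'key': 3}, out=3

Final answer: {'name': 1, 'id': 2, 'key': 3}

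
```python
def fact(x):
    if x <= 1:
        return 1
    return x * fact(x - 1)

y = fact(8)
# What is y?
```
Call trace:
fact(x=8)
  fact(x=7)
    fact(x=6)
      fact(x=5)
        fact(x=4)
          fact(x=3)
            fact(x=2)
              fact(x=1)
              -> return 1
            -> return 2
          -> return 6
        -> return 24
      -> return 120
    -> return 720
  -> return 5040
-> return 40320

Final answer: 40320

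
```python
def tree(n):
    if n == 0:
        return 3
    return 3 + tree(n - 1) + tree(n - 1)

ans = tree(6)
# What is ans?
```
Call trace (a repeated sub-call is expanded the first time; later identical calls just restate its return value):
tree(n=6)
  tree(n=5)
    tree(n=4)
      tree(n=3)
        tree(n=2)
          tree(n=1)
            tree(n=0)
            -> return 3
            tree(n=0)
            -> return 3
          -> return 9
          tree(n=1) -> return 9  (same call as traced above)
        -> return 21
        tree(n=2) -> return 21  (same call as traced above)
      -> return 45
      tree(n=3) -> return 45  (same call as traced above)
    -> return 93
    tree(n=4) -> return 93  (same call as traced above)
  -> return 189
  tree(n=5) -> return 189  (same call as traced above)
-> return 381

Final answer: 381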